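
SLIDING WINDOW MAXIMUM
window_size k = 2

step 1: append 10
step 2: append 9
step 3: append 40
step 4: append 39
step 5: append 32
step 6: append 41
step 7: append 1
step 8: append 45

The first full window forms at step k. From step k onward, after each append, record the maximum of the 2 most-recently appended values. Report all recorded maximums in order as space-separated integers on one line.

Answer: 10 40 40 39 41 41 45

Derivation:
step 1: append 10 -> window=[10] (not full yet)
step 2: append 9 -> window=[10, 9] -> max=10
step 3: append 40 -> window=[9, 40] -> max=40
step 4: append 39 -> window=[40, 39] -> max=40
step 5: append 32 -> window=[39, 32] -> max=39
step 6: append 41 -> window=[32, 41] -> max=41
step 7: append 1 -> window=[41, 1] -> max=41
step 8: append 45 -> window=[1, 45] -> max=45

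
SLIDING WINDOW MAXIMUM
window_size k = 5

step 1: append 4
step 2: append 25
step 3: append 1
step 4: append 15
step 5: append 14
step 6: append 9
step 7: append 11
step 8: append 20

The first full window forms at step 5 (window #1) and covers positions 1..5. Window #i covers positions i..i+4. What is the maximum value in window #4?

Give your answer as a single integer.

Answer: 20

Derivation:
step 1: append 4 -> window=[4] (not full yet)
step 2: append 25 -> window=[4, 25] (not full yet)
step 3: append 1 -> window=[4, 25, 1] (not full yet)
step 4: append 15 -> window=[4, 25, 1, 15] (not full yet)
step 5: append 14 -> window=[4, 25, 1, 15, 14] -> max=25
step 6: append 9 -> window=[25, 1, 15, 14, 9] -> max=25
step 7: append 11 -> window=[1, 15, 14, 9, 11] -> max=15
step 8: append 20 -> window=[15, 14, 9, 11, 20] -> max=20
Window #4 max = 20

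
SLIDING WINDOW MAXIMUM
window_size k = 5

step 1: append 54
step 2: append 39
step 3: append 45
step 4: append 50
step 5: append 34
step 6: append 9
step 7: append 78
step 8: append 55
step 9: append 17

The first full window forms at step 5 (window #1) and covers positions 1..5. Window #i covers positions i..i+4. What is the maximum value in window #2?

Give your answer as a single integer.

step 1: append 54 -> window=[54] (not full yet)
step 2: append 39 -> window=[54, 39] (not full yet)
step 3: append 45 -> window=[54, 39, 45] (not full yet)
step 4: append 50 -> window=[54, 39, 45, 50] (not full yet)
step 5: append 34 -> window=[54, 39, 45, 50, 34] -> max=54
step 6: append 9 -> window=[39, 45, 50, 34, 9] -> max=50
Window #2 max = 50

Answer: 50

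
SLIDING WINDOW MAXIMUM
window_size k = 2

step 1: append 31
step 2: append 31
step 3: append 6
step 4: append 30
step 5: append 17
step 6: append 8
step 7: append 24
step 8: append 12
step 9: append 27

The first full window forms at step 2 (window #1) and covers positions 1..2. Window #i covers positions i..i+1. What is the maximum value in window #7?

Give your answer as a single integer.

Answer: 24

Derivation:
step 1: append 31 -> window=[31] (not full yet)
step 2: append 31 -> window=[31, 31] -> max=31
step 3: append 6 -> window=[31, 6] -> max=31
step 4: append 30 -> window=[6, 30] -> max=30
step 5: append 17 -> window=[30, 17] -> max=30
step 6: append 8 -> window=[17, 8] -> max=17
step 7: append 24 -> window=[8, 24] -> max=24
step 8: append 12 -> window=[24, 12] -> max=24
Window #7 max = 24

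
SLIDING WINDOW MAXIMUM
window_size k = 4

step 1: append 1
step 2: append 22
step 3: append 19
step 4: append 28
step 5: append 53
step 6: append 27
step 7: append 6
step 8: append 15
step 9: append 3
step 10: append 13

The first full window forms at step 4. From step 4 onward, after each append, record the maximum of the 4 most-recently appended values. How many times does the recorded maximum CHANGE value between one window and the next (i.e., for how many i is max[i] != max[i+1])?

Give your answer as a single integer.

Answer: 3

Derivation:
step 1: append 1 -> window=[1] (not full yet)
step 2: append 22 -> window=[1, 22] (not full yet)
step 3: append 19 -> window=[1, 22, 19] (not full yet)
step 4: append 28 -> window=[1, 22, 19, 28] -> max=28
step 5: append 53 -> window=[22, 19, 28, 53] -> max=53
step 6: append 27 -> window=[19, 28, 53, 27] -> max=53
step 7: append 6 -> window=[28, 53, 27, 6] -> max=53
step 8: append 15 -> window=[53, 27, 6, 15] -> max=53
step 9: append 3 -> window=[27, 6, 15, 3] -> max=27
step 10: append 13 -> window=[6, 15, 3, 13] -> max=15
Recorded maximums: 28 53 53 53 53 27 15
Changes between consecutive maximums: 3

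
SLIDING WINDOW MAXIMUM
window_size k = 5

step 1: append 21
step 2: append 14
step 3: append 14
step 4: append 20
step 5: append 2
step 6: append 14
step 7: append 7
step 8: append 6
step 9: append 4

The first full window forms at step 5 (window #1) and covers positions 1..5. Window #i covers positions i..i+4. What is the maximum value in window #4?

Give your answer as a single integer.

step 1: append 21 -> window=[21] (not full yet)
step 2: append 14 -> window=[21, 14] (not full yet)
step 3: append 14 -> window=[21, 14, 14] (not full yet)
step 4: append 20 -> window=[21, 14, 14, 20] (not full yet)
step 5: append 2 -> window=[21, 14, 14, 20, 2] -> max=21
step 6: append 14 -> window=[14, 14, 20, 2, 14] -> max=20
step 7: append 7 -> window=[14, 20, 2, 14, 7] -> max=20
step 8: append 6 -> window=[20, 2, 14, 7, 6] -> max=20
Window #4 max = 20

Answer: 20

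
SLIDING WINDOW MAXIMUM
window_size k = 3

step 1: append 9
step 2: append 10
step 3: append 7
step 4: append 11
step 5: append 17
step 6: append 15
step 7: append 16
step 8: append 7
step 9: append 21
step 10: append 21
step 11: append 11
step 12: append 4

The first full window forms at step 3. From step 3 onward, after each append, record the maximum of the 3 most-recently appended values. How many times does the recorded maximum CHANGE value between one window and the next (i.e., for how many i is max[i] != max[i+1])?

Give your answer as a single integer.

Answer: 4

Derivation:
step 1: append 9 -> window=[9] (not full yet)
step 2: append 10 -> window=[9, 10] (not full yet)
step 3: append 7 -> window=[9, 10, 7] -> max=10
step 4: append 11 -> window=[10, 7, 11] -> max=11
step 5: append 17 -> window=[7, 11, 17] -> max=17
step 6: append 15 -> window=[11, 17, 15] -> max=17
step 7: append 16 -> window=[17, 15, 16] -> max=17
step 8: append 7 -> window=[15, 16, 7] -> max=16
step 9: append 21 -> window=[16, 7, 21] -> max=21
step 10: append 21 -> window=[7, 21, 21] -> max=21
step 11: append 11 -> window=[21, 21, 11] -> max=21
step 12: append 4 -> window=[21, 11, 4] -> max=21
Recorded maximums: 10 11 17 17 17 16 21 21 21 21
Changes between consecutive maximums: 4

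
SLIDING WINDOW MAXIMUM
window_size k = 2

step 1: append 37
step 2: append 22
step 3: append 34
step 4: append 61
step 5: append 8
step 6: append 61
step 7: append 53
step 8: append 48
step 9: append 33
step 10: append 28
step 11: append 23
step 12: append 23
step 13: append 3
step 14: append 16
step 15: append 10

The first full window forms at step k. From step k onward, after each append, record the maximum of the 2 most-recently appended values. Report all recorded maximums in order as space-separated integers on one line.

step 1: append 37 -> window=[37] (not full yet)
step 2: append 22 -> window=[37, 22] -> max=37
step 3: append 34 -> window=[22, 34] -> max=34
step 4: append 61 -> window=[34, 61] -> max=61
step 5: append 8 -> window=[61, 8] -> max=61
step 6: append 61 -> window=[8, 61] -> max=61
step 7: append 53 -> window=[61, 53] -> max=61
step 8: append 48 -> window=[53, 48] -> max=53
step 9: append 33 -> window=[48, 33] -> max=48
step 10: append 28 -> window=[33, 28] -> max=33
step 11: append 23 -> window=[28, 23] -> max=28
step 12: append 23 -> window=[23, 23] -> max=23
step 13: append 3 -> window=[23, 3] -> max=23
step 14: append 16 -> window=[3, 16] -> max=16
step 15: append 10 -> window=[16, 10] -> max=16

Answer: 37 34 61 61 61 61 53 48 33 28 23 23 16 16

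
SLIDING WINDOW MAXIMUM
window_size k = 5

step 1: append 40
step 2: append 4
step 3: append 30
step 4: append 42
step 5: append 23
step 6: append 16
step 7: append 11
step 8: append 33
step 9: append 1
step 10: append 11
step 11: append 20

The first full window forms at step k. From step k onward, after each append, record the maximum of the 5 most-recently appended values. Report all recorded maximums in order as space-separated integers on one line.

Answer: 42 42 42 42 33 33 33

Derivation:
step 1: append 40 -> window=[40] (not full yet)
step 2: append 4 -> window=[40, 4] (not full yet)
step 3: append 30 -> window=[40, 4, 30] (not full yet)
step 4: append 42 -> window=[40, 4, 30, 42] (not full yet)
step 5: append 23 -> window=[40, 4, 30, 42, 23] -> max=42
step 6: append 16 -> window=[4, 30, 42, 23, 16] -> max=42
step 7: append 11 -> window=[30, 42, 23, 16, 11] -> max=42
step 8: append 33 -> window=[42, 23, 16, 11, 33] -> max=42
step 9: append 1 -> window=[23, 16, 11, 33, 1] -> max=33
step 10: append 11 -> window=[16, 11, 33, 1, 11] -> max=33
step 11: append 20 -> window=[11, 33, 1, 11, 20] -> max=33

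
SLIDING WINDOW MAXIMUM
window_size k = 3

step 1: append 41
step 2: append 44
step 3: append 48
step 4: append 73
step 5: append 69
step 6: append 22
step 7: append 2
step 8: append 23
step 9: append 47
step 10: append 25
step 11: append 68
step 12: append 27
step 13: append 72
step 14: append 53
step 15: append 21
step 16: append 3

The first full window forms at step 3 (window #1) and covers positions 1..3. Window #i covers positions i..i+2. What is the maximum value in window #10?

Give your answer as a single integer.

step 1: append 41 -> window=[41] (not full yet)
step 2: append 44 -> window=[41, 44] (not full yet)
step 3: append 48 -> window=[41, 44, 48] -> max=48
step 4: append 73 -> window=[44, 48, 73] -> max=73
step 5: append 69 -> window=[48, 73, 69] -> max=73
step 6: append 22 -> window=[73, 69, 22] -> max=73
step 7: append 2 -> window=[69, 22, 2] -> max=69
step 8: append 23 -> window=[22, 2, 23] -> max=23
step 9: append 47 -> window=[2, 23, 47] -> max=47
step 10: append 25 -> window=[23, 47, 25] -> max=47
step 11: append 68 -> window=[47, 25, 68] -> max=68
step 12: append 27 -> window=[25, 68, 27] -> max=68
Window #10 max = 68

Answer: 68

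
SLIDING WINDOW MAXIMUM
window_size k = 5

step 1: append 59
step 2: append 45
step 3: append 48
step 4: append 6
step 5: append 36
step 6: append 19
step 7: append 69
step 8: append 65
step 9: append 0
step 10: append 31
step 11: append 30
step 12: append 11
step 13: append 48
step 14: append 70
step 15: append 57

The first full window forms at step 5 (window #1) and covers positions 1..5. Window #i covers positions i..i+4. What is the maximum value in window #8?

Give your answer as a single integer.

step 1: append 59 -> window=[59] (not full yet)
step 2: append 45 -> window=[59, 45] (not full yet)
step 3: append 48 -> window=[59, 45, 48] (not full yet)
step 4: append 6 -> window=[59, 45, 48, 6] (not full yet)
step 5: append 36 -> window=[59, 45, 48, 6, 36] -> max=59
step 6: append 19 -> window=[45, 48, 6, 36, 19] -> max=48
step 7: append 69 -> window=[48, 6, 36, 19, 69] -> max=69
step 8: append 65 -> window=[6, 36, 19, 69, 65] -> max=69
step 9: append 0 -> window=[36, 19, 69, 65, 0] -> max=69
step 10: append 31 -> window=[19, 69, 65, 0, 31] -> max=69
step 11: append 30 -> window=[69, 65, 0, 31, 30] -> max=69
step 12: append 11 -> window=[65, 0, 31, 30, 11] -> max=65
Window #8 max = 65

Answer: 65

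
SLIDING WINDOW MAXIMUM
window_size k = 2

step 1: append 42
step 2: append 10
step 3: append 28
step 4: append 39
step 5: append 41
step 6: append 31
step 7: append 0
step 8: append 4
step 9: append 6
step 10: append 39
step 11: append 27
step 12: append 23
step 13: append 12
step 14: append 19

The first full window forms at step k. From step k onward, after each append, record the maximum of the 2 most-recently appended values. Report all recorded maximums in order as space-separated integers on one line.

Answer: 42 28 39 41 41 31 4 6 39 39 27 23 19

Derivation:
step 1: append 42 -> window=[42] (not full yet)
step 2: append 10 -> window=[42, 10] -> max=42
step 3: append 28 -> window=[10, 28] -> max=28
step 4: append 39 -> window=[28, 39] -> max=39
step 5: append 41 -> window=[39, 41] -> max=41
step 6: append 31 -> window=[41, 31] -> max=41
step 7: append 0 -> window=[31, 0] -> max=31
step 8: append 4 -> window=[0, 4] -> max=4
step 9: append 6 -> window=[4, 6] -> max=6
step 10: append 39 -> window=[6, 39] -> max=39
step 11: append 27 -> window=[39, 27] -> max=39
step 12: append 23 -> window=[27, 23] -> max=27
step 13: append 12 -> window=[23, 12] -> max=23
step 14: append 19 -> window=[12, 19] -> max=19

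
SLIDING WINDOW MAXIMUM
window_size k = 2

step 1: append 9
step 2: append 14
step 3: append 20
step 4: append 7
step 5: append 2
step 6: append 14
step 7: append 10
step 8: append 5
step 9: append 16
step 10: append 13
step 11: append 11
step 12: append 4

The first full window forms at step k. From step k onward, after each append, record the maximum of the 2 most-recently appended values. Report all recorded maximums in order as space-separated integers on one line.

step 1: append 9 -> window=[9] (not full yet)
step 2: append 14 -> window=[9, 14] -> max=14
step 3: append 20 -> window=[14, 20] -> max=20
step 4: append 7 -> window=[20, 7] -> max=20
step 5: append 2 -> window=[7, 2] -> max=7
step 6: append 14 -> window=[2, 14] -> max=14
step 7: append 10 -> window=[14, 10] -> max=14
step 8: append 5 -> window=[10, 5] -> max=10
step 9: append 16 -> window=[5, 16] -> max=16
step 10: append 13 -> window=[16, 13] -> max=16
step 11: append 11 -> window=[13, 11] -> max=13
step 12: append 4 -> window=[11, 4] -> max=11

Answer: 14 20 20 7 14 14 10 16 16 13 11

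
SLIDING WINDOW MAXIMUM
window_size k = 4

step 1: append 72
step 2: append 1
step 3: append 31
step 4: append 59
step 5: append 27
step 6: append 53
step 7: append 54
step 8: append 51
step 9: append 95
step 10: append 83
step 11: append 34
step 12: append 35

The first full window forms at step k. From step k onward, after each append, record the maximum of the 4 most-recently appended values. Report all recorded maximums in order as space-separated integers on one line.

Answer: 72 59 59 59 54 95 95 95 95

Derivation:
step 1: append 72 -> window=[72] (not full yet)
step 2: append 1 -> window=[72, 1] (not full yet)
step 3: append 31 -> window=[72, 1, 31] (not full yet)
step 4: append 59 -> window=[72, 1, 31, 59] -> max=72
step 5: append 27 -> window=[1, 31, 59, 27] -> max=59
step 6: append 53 -> window=[31, 59, 27, 53] -> max=59
step 7: append 54 -> window=[59, 27, 53, 54] -> max=59
step 8: append 51 -> window=[27, 53, 54, 51] -> max=54
step 9: append 95 -> window=[53, 54, 51, 95] -> max=95
step 10: append 83 -> window=[54, 51, 95, 83] -> max=95
step 11: append 34 -> window=[51, 95, 83, 34] -> max=95
step 12: append 35 -> window=[95, 83, 34, 35] -> max=95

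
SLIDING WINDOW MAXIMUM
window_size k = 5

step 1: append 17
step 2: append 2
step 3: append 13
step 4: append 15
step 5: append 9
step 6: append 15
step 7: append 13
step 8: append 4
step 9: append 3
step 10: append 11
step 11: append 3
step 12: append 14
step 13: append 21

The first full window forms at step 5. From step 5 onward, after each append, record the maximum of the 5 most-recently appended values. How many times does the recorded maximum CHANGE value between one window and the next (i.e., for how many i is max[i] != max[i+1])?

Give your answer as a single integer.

step 1: append 17 -> window=[17] (not full yet)
step 2: append 2 -> window=[17, 2] (not full yet)
step 3: append 13 -> window=[17, 2, 13] (not full yet)
step 4: append 15 -> window=[17, 2, 13, 15] (not full yet)
step 5: append 9 -> window=[17, 2, 13, 15, 9] -> max=17
step 6: append 15 -> window=[2, 13, 15, 9, 15] -> max=15
step 7: append 13 -> window=[13, 15, 9, 15, 13] -> max=15
step 8: append 4 -> window=[15, 9, 15, 13, 4] -> max=15
step 9: append 3 -> window=[9, 15, 13, 4, 3] -> max=15
step 10: append 11 -> window=[15, 13, 4, 3, 11] -> max=15
step 11: append 3 -> window=[13, 4, 3, 11, 3] -> max=13
step 12: append 14 -> window=[4, 3, 11, 3, 14] -> max=14
step 13: append 21 -> window=[3, 11, 3, 14, 21] -> max=21
Recorded maximums: 17 15 15 15 15 15 13 14 21
Changes between consecutive maximums: 4

Answer: 4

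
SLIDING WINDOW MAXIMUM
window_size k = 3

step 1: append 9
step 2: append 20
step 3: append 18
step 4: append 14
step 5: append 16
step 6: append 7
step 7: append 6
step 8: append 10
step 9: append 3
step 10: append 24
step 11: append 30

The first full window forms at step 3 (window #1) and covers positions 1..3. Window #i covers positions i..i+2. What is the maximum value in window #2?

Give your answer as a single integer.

Answer: 20

Derivation:
step 1: append 9 -> window=[9] (not full yet)
step 2: append 20 -> window=[9, 20] (not full yet)
step 3: append 18 -> window=[9, 20, 18] -> max=20
step 4: append 14 -> window=[20, 18, 14] -> max=20
Window #2 max = 20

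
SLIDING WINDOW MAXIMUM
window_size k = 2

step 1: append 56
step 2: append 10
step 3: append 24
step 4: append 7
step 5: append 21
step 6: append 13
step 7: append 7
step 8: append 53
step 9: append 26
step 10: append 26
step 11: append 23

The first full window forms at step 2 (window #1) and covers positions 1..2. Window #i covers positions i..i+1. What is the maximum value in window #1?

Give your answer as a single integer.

step 1: append 56 -> window=[56] (not full yet)
step 2: append 10 -> window=[56, 10] -> max=56
Window #1 max = 56

Answer: 56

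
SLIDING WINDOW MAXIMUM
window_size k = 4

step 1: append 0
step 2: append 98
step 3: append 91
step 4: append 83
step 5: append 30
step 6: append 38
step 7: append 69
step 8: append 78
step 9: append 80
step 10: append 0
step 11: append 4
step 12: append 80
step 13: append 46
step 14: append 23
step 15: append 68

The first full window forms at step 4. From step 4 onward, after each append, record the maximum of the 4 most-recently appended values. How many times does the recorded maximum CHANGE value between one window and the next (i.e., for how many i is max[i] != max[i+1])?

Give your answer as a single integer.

step 1: append 0 -> window=[0] (not full yet)
step 2: append 98 -> window=[0, 98] (not full yet)
step 3: append 91 -> window=[0, 98, 91] (not full yet)
step 4: append 83 -> window=[0, 98, 91, 83] -> max=98
step 5: append 30 -> window=[98, 91, 83, 30] -> max=98
step 6: append 38 -> window=[91, 83, 30, 38] -> max=91
step 7: append 69 -> window=[83, 30, 38, 69] -> max=83
step 8: append 78 -> window=[30, 38, 69, 78] -> max=78
step 9: append 80 -> window=[38, 69, 78, 80] -> max=80
step 10: append 0 -> window=[69, 78, 80, 0] -> max=80
step 11: append 4 -> window=[78, 80, 0, 4] -> max=80
step 12: append 80 -> window=[80, 0, 4, 80] -> max=80
step 13: append 46 -> window=[0, 4, 80, 46] -> max=80
step 14: append 23 -> window=[4, 80, 46, 23] -> max=80
step 15: append 68 -> window=[80, 46, 23, 68] -> max=80
Recorded maximums: 98 98 91 83 78 80 80 80 80 80 80 80
Changes between consecutive maximums: 4

Answer: 4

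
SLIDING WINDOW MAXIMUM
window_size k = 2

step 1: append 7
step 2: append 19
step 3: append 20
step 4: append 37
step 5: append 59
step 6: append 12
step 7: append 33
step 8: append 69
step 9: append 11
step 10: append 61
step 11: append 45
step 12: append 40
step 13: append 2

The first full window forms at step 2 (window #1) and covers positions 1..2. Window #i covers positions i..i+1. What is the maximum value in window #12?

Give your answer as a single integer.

step 1: append 7 -> window=[7] (not full yet)
step 2: append 19 -> window=[7, 19] -> max=19
step 3: append 20 -> window=[19, 20] -> max=20
step 4: append 37 -> window=[20, 37] -> max=37
step 5: append 59 -> window=[37, 59] -> max=59
step 6: append 12 -> window=[59, 12] -> max=59
step 7: append 33 -> window=[12, 33] -> max=33
step 8: append 69 -> window=[33, 69] -> max=69
step 9: append 11 -> window=[69, 11] -> max=69
step 10: append 61 -> window=[11, 61] -> max=61
step 11: append 45 -> window=[61, 45] -> max=61
step 12: append 40 -> window=[45, 40] -> max=45
step 13: append 2 -> window=[40, 2] -> max=40
Window #12 max = 40

Answer: 40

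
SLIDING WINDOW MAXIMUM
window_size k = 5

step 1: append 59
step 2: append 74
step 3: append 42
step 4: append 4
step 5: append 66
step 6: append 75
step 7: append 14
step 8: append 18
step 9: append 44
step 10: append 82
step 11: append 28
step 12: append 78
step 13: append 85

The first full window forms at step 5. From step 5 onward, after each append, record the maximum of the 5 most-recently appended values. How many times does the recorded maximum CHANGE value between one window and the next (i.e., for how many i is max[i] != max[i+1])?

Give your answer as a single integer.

step 1: append 59 -> window=[59] (not full yet)
step 2: append 74 -> window=[59, 74] (not full yet)
step 3: append 42 -> window=[59, 74, 42] (not full yet)
step 4: append 4 -> window=[59, 74, 42, 4] (not full yet)
step 5: append 66 -> window=[59, 74, 42, 4, 66] -> max=74
step 6: append 75 -> window=[74, 42, 4, 66, 75] -> max=75
step 7: append 14 -> window=[42, 4, 66, 75, 14] -> max=75
step 8: append 18 -> window=[4, 66, 75, 14, 18] -> max=75
step 9: append 44 -> window=[66, 75, 14, 18, 44] -> max=75
step 10: append 82 -> window=[75, 14, 18, 44, 82] -> max=82
step 11: append 28 -> window=[14, 18, 44, 82, 28] -> max=82
step 12: append 78 -> window=[18, 44, 82, 28, 78] -> max=82
step 13: append 85 -> window=[44, 82, 28, 78, 85] -> max=85
Recorded maximums: 74 75 75 75 75 82 82 82 85
Changes between consecutive maximums: 3

Answer: 3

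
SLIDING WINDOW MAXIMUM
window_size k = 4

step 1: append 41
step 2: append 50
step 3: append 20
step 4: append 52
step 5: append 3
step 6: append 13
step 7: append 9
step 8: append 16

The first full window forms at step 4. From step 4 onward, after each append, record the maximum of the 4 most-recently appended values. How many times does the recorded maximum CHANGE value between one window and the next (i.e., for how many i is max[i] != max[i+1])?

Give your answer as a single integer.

step 1: append 41 -> window=[41] (not full yet)
step 2: append 50 -> window=[41, 50] (not full yet)
step 3: append 20 -> window=[41, 50, 20] (not full yet)
step 4: append 52 -> window=[41, 50, 20, 52] -> max=52
step 5: append 3 -> window=[50, 20, 52, 3] -> max=52
step 6: append 13 -> window=[20, 52, 3, 13] -> max=52
step 7: append 9 -> window=[52, 3, 13, 9] -> max=52
step 8: append 16 -> window=[3, 13, 9, 16] -> max=16
Recorded maximums: 52 52 52 52 16
Changes between consecutive maximums: 1

Answer: 1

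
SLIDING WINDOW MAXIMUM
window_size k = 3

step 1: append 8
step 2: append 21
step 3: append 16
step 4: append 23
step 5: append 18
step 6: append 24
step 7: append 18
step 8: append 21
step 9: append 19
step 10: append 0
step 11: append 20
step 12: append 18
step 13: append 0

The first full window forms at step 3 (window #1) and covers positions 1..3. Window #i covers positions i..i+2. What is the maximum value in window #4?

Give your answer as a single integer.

step 1: append 8 -> window=[8] (not full yet)
step 2: append 21 -> window=[8, 21] (not full yet)
step 3: append 16 -> window=[8, 21, 16] -> max=21
step 4: append 23 -> window=[21, 16, 23] -> max=23
step 5: append 18 -> window=[16, 23, 18] -> max=23
step 6: append 24 -> window=[23, 18, 24] -> max=24
Window #4 max = 24

Answer: 24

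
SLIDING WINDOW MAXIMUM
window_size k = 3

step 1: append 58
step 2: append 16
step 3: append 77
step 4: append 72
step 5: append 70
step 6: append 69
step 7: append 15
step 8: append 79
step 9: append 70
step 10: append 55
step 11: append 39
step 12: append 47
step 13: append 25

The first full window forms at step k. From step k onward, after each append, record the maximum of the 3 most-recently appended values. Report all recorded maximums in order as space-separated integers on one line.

step 1: append 58 -> window=[58] (not full yet)
step 2: append 16 -> window=[58, 16] (not full yet)
step 3: append 77 -> window=[58, 16, 77] -> max=77
step 4: append 72 -> window=[16, 77, 72] -> max=77
step 5: append 70 -> window=[77, 72, 70] -> max=77
step 6: append 69 -> window=[72, 70, 69] -> max=72
step 7: append 15 -> window=[70, 69, 15] -> max=70
step 8: append 79 -> window=[69, 15, 79] -> max=79
step 9: append 70 -> window=[15, 79, 70] -> max=79
step 10: append 55 -> window=[79, 70, 55] -> max=79
step 11: append 39 -> window=[70, 55, 39] -> max=70
step 12: append 47 -> window=[55, 39, 47] -> max=55
step 13: append 25 -> window=[39, 47, 25] -> max=47

Answer: 77 77 77 72 70 79 79 79 70 55 47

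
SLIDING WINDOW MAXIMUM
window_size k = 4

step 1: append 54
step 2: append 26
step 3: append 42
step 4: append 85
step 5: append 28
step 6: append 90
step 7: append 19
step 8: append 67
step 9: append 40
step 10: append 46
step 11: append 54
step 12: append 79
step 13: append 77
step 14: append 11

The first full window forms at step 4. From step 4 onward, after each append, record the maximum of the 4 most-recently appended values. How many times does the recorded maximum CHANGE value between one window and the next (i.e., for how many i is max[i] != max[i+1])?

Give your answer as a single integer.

step 1: append 54 -> window=[54] (not full yet)
step 2: append 26 -> window=[54, 26] (not full yet)
step 3: append 42 -> window=[54, 26, 42] (not full yet)
step 4: append 85 -> window=[54, 26, 42, 85] -> max=85
step 5: append 28 -> window=[26, 42, 85, 28] -> max=85
step 6: append 90 -> window=[42, 85, 28, 90] -> max=90
step 7: append 19 -> window=[85, 28, 90, 19] -> max=90
step 8: append 67 -> window=[28, 90, 19, 67] -> max=90
step 9: append 40 -> window=[90, 19, 67, 40] -> max=90
step 10: append 46 -> window=[19, 67, 40, 46] -> max=67
step 11: append 54 -> window=[67, 40, 46, 54] -> max=67
step 12: append 79 -> window=[40, 46, 54, 79] -> max=79
step 13: append 77 -> window=[46, 54, 79, 77] -> max=79
step 14: append 11 -> window=[54, 79, 77, 11] -> max=79
Recorded maximums: 85 85 90 90 90 90 67 67 79 79 79
Changes between consecutive maximums: 3

Answer: 3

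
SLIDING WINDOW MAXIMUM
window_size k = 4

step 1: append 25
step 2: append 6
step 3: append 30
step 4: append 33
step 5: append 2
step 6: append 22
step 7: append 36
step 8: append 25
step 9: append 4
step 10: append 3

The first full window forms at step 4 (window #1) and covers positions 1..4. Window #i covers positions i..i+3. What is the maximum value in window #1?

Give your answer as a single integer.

Answer: 33

Derivation:
step 1: append 25 -> window=[25] (not full yet)
step 2: append 6 -> window=[25, 6] (not full yet)
step 3: append 30 -> window=[25, 6, 30] (not full yet)
step 4: append 33 -> window=[25, 6, 30, 33] -> max=33
Window #1 max = 33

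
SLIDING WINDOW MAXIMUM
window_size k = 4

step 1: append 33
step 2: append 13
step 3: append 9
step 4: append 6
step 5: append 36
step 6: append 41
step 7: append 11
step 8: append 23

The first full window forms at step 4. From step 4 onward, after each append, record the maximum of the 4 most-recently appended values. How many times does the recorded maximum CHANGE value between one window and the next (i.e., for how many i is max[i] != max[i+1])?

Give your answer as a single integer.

Answer: 2

Derivation:
step 1: append 33 -> window=[33] (not full yet)
step 2: append 13 -> window=[33, 13] (not full yet)
step 3: append 9 -> window=[33, 13, 9] (not full yet)
step 4: append 6 -> window=[33, 13, 9, 6] -> max=33
step 5: append 36 -> window=[13, 9, 6, 36] -> max=36
step 6: append 41 -> window=[9, 6, 36, 41] -> max=41
step 7: append 11 -> window=[6, 36, 41, 11] -> max=41
step 8: append 23 -> window=[36, 41, 11, 23] -> max=41
Recorded maximums: 33 36 41 41 41
Changes between consecutive maximums: 2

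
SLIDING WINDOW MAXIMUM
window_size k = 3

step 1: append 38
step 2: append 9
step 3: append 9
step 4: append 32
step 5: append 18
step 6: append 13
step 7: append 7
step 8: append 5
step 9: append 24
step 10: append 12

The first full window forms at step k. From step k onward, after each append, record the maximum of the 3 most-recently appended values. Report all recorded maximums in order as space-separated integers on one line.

step 1: append 38 -> window=[38] (not full yet)
step 2: append 9 -> window=[38, 9] (not full yet)
step 3: append 9 -> window=[38, 9, 9] -> max=38
step 4: append 32 -> window=[9, 9, 32] -> max=32
step 5: append 18 -> window=[9, 32, 18] -> max=32
step 6: append 13 -> window=[32, 18, 13] -> max=32
step 7: append 7 -> window=[18, 13, 7] -> max=18
step 8: append 5 -> window=[13, 7, 5] -> max=13
step 9: append 24 -> window=[7, 5, 24] -> max=24
step 10: append 12 -> window=[5, 24, 12] -> max=24

Answer: 38 32 32 32 18 13 24 24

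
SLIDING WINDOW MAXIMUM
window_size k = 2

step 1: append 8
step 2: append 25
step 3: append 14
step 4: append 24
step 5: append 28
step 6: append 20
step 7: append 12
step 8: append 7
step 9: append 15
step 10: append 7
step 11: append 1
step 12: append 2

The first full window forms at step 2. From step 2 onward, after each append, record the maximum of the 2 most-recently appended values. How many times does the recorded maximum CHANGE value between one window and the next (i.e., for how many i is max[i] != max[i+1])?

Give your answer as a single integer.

step 1: append 8 -> window=[8] (not full yet)
step 2: append 25 -> window=[8, 25] -> max=25
step 3: append 14 -> window=[25, 14] -> max=25
step 4: append 24 -> window=[14, 24] -> max=24
step 5: append 28 -> window=[24, 28] -> max=28
step 6: append 20 -> window=[28, 20] -> max=28
step 7: append 12 -> window=[20, 12] -> max=20
step 8: append 7 -> window=[12, 7] -> max=12
step 9: append 15 -> window=[7, 15] -> max=15
step 10: append 7 -> window=[15, 7] -> max=15
step 11: append 1 -> window=[7, 1] -> max=7
step 12: append 2 -> window=[1, 2] -> max=2
Recorded maximums: 25 25 24 28 28 20 12 15 15 7 2
Changes between consecutive maximums: 7

Answer: 7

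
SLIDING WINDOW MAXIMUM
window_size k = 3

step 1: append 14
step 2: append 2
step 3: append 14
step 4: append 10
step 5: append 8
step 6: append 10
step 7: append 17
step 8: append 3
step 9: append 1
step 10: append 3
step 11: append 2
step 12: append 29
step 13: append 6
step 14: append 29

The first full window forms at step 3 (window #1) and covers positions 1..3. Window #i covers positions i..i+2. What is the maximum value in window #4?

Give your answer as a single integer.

Answer: 10

Derivation:
step 1: append 14 -> window=[14] (not full yet)
step 2: append 2 -> window=[14, 2] (not full yet)
step 3: append 14 -> window=[14, 2, 14] -> max=14
step 4: append 10 -> window=[2, 14, 10] -> max=14
step 5: append 8 -> window=[14, 10, 8] -> max=14
step 6: append 10 -> window=[10, 8, 10] -> max=10
Window #4 max = 10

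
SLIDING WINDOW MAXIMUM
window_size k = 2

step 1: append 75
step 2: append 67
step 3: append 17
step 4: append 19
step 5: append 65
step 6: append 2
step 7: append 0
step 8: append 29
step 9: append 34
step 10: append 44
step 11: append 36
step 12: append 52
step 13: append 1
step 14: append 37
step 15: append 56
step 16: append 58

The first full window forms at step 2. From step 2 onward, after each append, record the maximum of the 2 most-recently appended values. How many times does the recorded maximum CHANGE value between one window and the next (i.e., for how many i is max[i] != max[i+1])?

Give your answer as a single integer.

step 1: append 75 -> window=[75] (not full yet)
step 2: append 67 -> window=[75, 67] -> max=75
step 3: append 17 -> window=[67, 17] -> max=67
step 4: append 19 -> window=[17, 19] -> max=19
step 5: append 65 -> window=[19, 65] -> max=65
step 6: append 2 -> window=[65, 2] -> max=65
step 7: append 0 -> window=[2, 0] -> max=2
step 8: append 29 -> window=[0, 29] -> max=29
step 9: append 34 -> window=[29, 34] -> max=34
step 10: append 44 -> window=[34, 44] -> max=44
step 11: append 36 -> window=[44, 36] -> max=44
step 12: append 52 -> window=[36, 52] -> max=52
step 13: append 1 -> window=[52, 1] -> max=52
step 14: append 37 -> window=[1, 37] -> max=37
step 15: append 56 -> window=[37, 56] -> max=56
step 16: append 58 -> window=[56, 58] -> max=58
Recorded maximums: 75 67 19 65 65 2 29 34 44 44 52 52 37 56 58
Changes between consecutive maximums: 11

Answer: 11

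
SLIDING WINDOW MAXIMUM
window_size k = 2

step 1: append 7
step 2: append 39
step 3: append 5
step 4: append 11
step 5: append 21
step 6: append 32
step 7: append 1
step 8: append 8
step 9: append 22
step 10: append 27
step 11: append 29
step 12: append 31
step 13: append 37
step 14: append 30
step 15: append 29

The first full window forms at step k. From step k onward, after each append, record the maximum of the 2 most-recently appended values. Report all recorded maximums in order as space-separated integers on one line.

step 1: append 7 -> window=[7] (not full yet)
step 2: append 39 -> window=[7, 39] -> max=39
step 3: append 5 -> window=[39, 5] -> max=39
step 4: append 11 -> window=[5, 11] -> max=11
step 5: append 21 -> window=[11, 21] -> max=21
step 6: append 32 -> window=[21, 32] -> max=32
step 7: append 1 -> window=[32, 1] -> max=32
step 8: append 8 -> window=[1, 8] -> max=8
step 9: append 22 -> window=[8, 22] -> max=22
step 10: append 27 -> window=[22, 27] -> max=27
step 11: append 29 -> window=[27, 29] -> max=29
step 12: append 31 -> window=[29, 31] -> max=31
step 13: append 37 -> window=[31, 37] -> max=37
step 14: append 30 -> window=[37, 30] -> max=37
step 15: append 29 -> window=[30, 29] -> max=30

Answer: 39 39 11 21 32 32 8 22 27 29 31 37 37 30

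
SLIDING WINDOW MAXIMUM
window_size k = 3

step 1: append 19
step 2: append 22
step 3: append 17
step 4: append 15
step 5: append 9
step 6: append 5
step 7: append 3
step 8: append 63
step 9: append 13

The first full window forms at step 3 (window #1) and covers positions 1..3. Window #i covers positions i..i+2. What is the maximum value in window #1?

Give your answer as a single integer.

step 1: append 19 -> window=[19] (not full yet)
step 2: append 22 -> window=[19, 22] (not full yet)
step 3: append 17 -> window=[19, 22, 17] -> max=22
Window #1 max = 22

Answer: 22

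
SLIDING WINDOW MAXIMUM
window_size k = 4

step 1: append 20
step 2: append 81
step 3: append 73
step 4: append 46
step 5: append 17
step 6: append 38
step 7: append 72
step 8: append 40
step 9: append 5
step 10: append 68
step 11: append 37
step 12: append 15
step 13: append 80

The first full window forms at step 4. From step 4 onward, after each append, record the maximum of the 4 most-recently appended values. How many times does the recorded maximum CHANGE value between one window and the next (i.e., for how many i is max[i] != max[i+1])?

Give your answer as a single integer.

Answer: 4

Derivation:
step 1: append 20 -> window=[20] (not full yet)
step 2: append 81 -> window=[20, 81] (not full yet)
step 3: append 73 -> window=[20, 81, 73] (not full yet)
step 4: append 46 -> window=[20, 81, 73, 46] -> max=81
step 5: append 17 -> window=[81, 73, 46, 17] -> max=81
step 6: append 38 -> window=[73, 46, 17, 38] -> max=73
step 7: append 72 -> window=[46, 17, 38, 72] -> max=72
step 8: append 40 -> window=[17, 38, 72, 40] -> max=72
step 9: append 5 -> window=[38, 72, 40, 5] -> max=72
step 10: append 68 -> window=[72, 40, 5, 68] -> max=72
step 11: append 37 -> window=[40, 5, 68, 37] -> max=68
step 12: append 15 -> window=[5, 68, 37, 15] -> max=68
step 13: append 80 -> window=[68, 37, 15, 80] -> max=80
Recorded maximums: 81 81 73 72 72 72 72 68 68 80
Changes between consecutive maximums: 4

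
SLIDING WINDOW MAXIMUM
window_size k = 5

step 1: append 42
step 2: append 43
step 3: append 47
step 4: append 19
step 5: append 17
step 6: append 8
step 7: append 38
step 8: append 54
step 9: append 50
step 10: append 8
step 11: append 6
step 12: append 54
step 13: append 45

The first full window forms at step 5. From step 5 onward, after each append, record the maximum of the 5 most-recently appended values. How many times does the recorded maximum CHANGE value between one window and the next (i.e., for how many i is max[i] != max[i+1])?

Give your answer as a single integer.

Answer: 1

Derivation:
step 1: append 42 -> window=[42] (not full yet)
step 2: append 43 -> window=[42, 43] (not full yet)
step 3: append 47 -> window=[42, 43, 47] (not full yet)
step 4: append 19 -> window=[42, 43, 47, 19] (not full yet)
step 5: append 17 -> window=[42, 43, 47, 19, 17] -> max=47
step 6: append 8 -> window=[43, 47, 19, 17, 8] -> max=47
step 7: append 38 -> window=[47, 19, 17, 8, 38] -> max=47
step 8: append 54 -> window=[19, 17, 8, 38, 54] -> max=54
step 9: append 50 -> window=[17, 8, 38, 54, 50] -> max=54
step 10: append 8 -> window=[8, 38, 54, 50, 8] -> max=54
step 11: append 6 -> window=[38, 54, 50, 8, 6] -> max=54
step 12: append 54 -> window=[54, 50, 8, 6, 54] -> max=54
step 13: append 45 -> window=[50, 8, 6, 54, 45] -> max=54
Recorded maximums: 47 47 47 54 54 54 54 54 54
Changes between consecutive maximums: 1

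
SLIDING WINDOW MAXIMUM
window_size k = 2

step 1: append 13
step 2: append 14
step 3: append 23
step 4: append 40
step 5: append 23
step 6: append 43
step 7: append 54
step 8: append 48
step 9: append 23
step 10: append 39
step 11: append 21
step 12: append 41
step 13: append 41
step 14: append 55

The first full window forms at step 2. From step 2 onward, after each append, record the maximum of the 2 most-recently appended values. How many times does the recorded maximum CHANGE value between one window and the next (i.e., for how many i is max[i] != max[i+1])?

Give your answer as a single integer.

Answer: 8

Derivation:
step 1: append 13 -> window=[13] (not full yet)
step 2: append 14 -> window=[13, 14] -> max=14
step 3: append 23 -> window=[14, 23] -> max=23
step 4: append 40 -> window=[23, 40] -> max=40
step 5: append 23 -> window=[40, 23] -> max=40
step 6: append 43 -> window=[23, 43] -> max=43
step 7: append 54 -> window=[43, 54] -> max=54
step 8: append 48 -> window=[54, 48] -> max=54
step 9: append 23 -> window=[48, 23] -> max=48
step 10: append 39 -> window=[23, 39] -> max=39
step 11: append 21 -> window=[39, 21] -> max=39
step 12: append 41 -> window=[21, 41] -> max=41
step 13: append 41 -> window=[41, 41] -> max=41
step 14: append 55 -> window=[41, 55] -> max=55
Recorded maximums: 14 23 40 40 43 54 54 48 39 39 41 41 55
Changes between consecutive maximums: 8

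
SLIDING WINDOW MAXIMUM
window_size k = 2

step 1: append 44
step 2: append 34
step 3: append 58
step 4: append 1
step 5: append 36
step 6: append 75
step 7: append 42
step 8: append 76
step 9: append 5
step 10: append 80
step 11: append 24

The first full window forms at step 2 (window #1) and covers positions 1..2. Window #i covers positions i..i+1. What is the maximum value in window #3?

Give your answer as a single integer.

Answer: 58

Derivation:
step 1: append 44 -> window=[44] (not full yet)
step 2: append 34 -> window=[44, 34] -> max=44
step 3: append 58 -> window=[34, 58] -> max=58
step 4: append 1 -> window=[58, 1] -> max=58
Window #3 max = 58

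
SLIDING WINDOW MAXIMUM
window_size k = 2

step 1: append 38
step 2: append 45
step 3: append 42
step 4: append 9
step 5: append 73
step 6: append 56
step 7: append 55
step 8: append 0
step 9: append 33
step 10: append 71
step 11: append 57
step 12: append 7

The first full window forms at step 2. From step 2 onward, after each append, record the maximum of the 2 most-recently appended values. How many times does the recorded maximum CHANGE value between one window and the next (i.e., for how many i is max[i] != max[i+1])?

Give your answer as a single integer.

Answer: 7

Derivation:
step 1: append 38 -> window=[38] (not full yet)
step 2: append 45 -> window=[38, 45] -> max=45
step 3: append 42 -> window=[45, 42] -> max=45
step 4: append 9 -> window=[42, 9] -> max=42
step 5: append 73 -> window=[9, 73] -> max=73
step 6: append 56 -> window=[73, 56] -> max=73
step 7: append 55 -> window=[56, 55] -> max=56
step 8: append 0 -> window=[55, 0] -> max=55
step 9: append 33 -> window=[0, 33] -> max=33
step 10: append 71 -> window=[33, 71] -> max=71
step 11: append 57 -> window=[71, 57] -> max=71
step 12: append 7 -> window=[57, 7] -> max=57
Recorded maximums: 45 45 42 73 73 56 55 33 71 71 57
Changes between consecutive maximums: 7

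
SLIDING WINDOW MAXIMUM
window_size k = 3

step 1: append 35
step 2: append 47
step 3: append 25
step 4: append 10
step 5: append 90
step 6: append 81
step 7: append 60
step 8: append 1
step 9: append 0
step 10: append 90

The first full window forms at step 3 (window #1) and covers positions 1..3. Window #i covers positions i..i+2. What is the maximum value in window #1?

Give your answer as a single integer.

step 1: append 35 -> window=[35] (not full yet)
step 2: append 47 -> window=[35, 47] (not full yet)
step 3: append 25 -> window=[35, 47, 25] -> max=47
Window #1 max = 47

Answer: 47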